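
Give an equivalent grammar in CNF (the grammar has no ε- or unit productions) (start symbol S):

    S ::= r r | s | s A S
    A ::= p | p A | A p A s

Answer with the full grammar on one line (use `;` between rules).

S ::= X1 X1 | s | X2 Y1; A ::= p | X3 A | A Y2; X1 ::= r; X2 ::= s; X3 ::= p; Y1 ::= A S; Y2 ::= X3 Y3; Y3 ::= A X2

Introduce a nonterminal for each terminal appearing in a rule of length ≥ 2: X1 → r, X2 → s, X3 → p.
Binarize each right-hand side of length ≥ 3 by chaining fresh nonterminals (Y1, Y2, …): affected rules were S → X2 A S; A → A X3 A X2.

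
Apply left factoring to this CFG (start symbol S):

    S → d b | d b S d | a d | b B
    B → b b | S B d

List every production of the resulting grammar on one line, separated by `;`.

S → a d | b B | d b S'; B → b b | S B d; S' → ε | S d

S has alternatives sharing prefix 'd b': factor to S → d b S' with S' → ε | S d.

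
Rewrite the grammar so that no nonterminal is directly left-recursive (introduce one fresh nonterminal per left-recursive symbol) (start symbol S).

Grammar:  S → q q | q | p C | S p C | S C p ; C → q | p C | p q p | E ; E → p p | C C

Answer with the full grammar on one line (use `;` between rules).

S → q q S' | q S' | p C S'; C → q | p C | p q p | E; E → p p | C C; S' → p C S' | C p S' | ε

Left recursion appears on S.
For S: α = {p C, C p}, β = {q q, q, p C}. Rewrite as S → β S' and S' → α S' | ε.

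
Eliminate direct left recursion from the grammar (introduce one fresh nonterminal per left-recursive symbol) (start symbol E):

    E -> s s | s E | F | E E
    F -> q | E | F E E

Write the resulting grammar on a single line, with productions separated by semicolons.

Left recursion appears on E, F.
For E: α = {E}, β = {s s, s E, F}. Rewrite as E → β E' and E' → α E' | ε.
For F: α = {E E}, β = {q, E}. Rewrite as F → β F' and F' → α F' | ε.

E -> s s E' | s E E' | F E'; F -> q F' | E F'; E' -> E E' | ε; F' -> E E F' | ε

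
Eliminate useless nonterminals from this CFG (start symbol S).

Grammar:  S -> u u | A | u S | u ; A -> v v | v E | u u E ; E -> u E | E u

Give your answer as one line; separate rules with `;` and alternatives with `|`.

S -> u u | A | u S | u; A -> v v

Generating nonterminals: {A, S}.
Reachable from S after that: {A, S}.
Removed useless symbols: {E} and every production mentioning them.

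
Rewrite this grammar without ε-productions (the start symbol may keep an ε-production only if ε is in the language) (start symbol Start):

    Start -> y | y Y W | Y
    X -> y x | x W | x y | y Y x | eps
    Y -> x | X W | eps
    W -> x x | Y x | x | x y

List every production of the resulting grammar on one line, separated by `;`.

Nullable nonterminals: {Start, X, Y}.
ε ∈ L(G) since Start is nullable, so keep Start → ε.
Expand every rule over subsets of its nullable positions: Start → y Y W gives y Y W | y W. Y → X W gives X W | W. W → Y x gives Y x | x.

Start -> y | y Y W | y W | Y | ε; X -> y x | x W | x y | y Y x; Y -> x | X W | W; W -> x x | Y x | x | x y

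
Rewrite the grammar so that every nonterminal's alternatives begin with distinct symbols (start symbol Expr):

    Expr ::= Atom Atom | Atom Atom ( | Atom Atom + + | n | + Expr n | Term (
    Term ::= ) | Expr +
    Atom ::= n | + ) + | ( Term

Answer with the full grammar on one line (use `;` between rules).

Expr has alternatives sharing prefix 'Atom Atom': factor to Expr → Atom Atom Expr1 with Expr1 → ε | ( | + +.

Expr ::= n | + Expr n | Term ( | Atom Atom Expr1; Term ::= ) | Expr +; Atom ::= n | + ) + | ( Term; Expr1 ::= epsilon | ( | + +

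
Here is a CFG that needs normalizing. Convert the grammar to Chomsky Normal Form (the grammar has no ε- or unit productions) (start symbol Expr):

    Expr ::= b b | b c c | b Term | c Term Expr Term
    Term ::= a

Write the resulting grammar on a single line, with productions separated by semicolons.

Introduce a nonterminal for each terminal appearing in a rule of length ≥ 2: X1 → b, X2 → c.
Binarize each right-hand side of length ≥ 3 by chaining fresh nonterminals (Y1, Y2, …): affected rules were Expr → X1 X2 X2; Expr → X2 Term Expr Term.

Expr ::= X1 X1 | X1 Y1 | X1 Term | X2 Y2; Term ::= a; X1 ::= b; X2 ::= c; Y1 ::= X2 X2; Y2 ::= Term Y3; Y3 ::= Expr Term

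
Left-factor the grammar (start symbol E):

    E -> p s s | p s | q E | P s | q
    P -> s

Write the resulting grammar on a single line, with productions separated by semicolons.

E -> P s | p s E' | q E''; P -> s; E' -> s | ε; E'' -> E | ε

E has alternatives sharing prefix 'p s': factor to E → p s E' with E' → s | ε.
E has alternatives sharing prefix 'q': factor to E → q E'' with E'' → E | ε.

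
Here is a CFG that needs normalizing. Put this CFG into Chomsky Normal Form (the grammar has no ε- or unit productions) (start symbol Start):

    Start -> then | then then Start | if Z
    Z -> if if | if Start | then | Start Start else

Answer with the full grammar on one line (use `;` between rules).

Start -> then | X1 Y1 | X2 Z; Z -> X2 X2 | X2 Start | then | Start Y2; X1 -> then; X2 -> if; X3 -> else; Y1 -> X1 Start; Y2 -> Start X3

Introduce a nonterminal for each terminal appearing in a rule of length ≥ 2: X1 → then, X2 → if, X3 → else.
Binarize each right-hand side of length ≥ 3 by chaining fresh nonterminals (Y1, Y2, …): affected rules were Start → X1 X1 Start; Z → Start Start X3.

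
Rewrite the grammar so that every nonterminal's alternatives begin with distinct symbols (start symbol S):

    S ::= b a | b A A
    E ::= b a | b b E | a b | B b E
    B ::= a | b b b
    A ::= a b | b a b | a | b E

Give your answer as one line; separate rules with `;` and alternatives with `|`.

S has alternatives sharing prefix 'b': factor to S → b S' with S' → a | A A.
E has alternatives sharing prefix 'b': factor to E → b E' with E' → a | b E.
A has alternatives sharing prefix 'a': factor to A → a A' with A' → b | ε.
A has alternatives sharing prefix 'b': factor to A → b A'' with A'' → a b | E.

S ::= b S'; E ::= a b | B b E | b E'; B ::= a | b b b; A ::= a A' | b A''; S' ::= a | A A; E' ::= a | b E; A' ::= b | ε; A'' ::= a b | E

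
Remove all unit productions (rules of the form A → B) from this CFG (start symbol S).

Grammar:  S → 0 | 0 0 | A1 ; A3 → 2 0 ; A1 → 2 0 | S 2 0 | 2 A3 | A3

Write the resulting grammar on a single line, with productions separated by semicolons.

Unit pairs: A1 ⇒* {A3}; S ⇒* {A1, A3}.
For each unit pair (A, B), copy every non-unit production of B to A, then drop all unit productions.

S → 2 0 | S 2 0 | 2 A3 | 0 | 0 0; A3 → 2 0; A1 → 2 0 | S 2 0 | 2 A3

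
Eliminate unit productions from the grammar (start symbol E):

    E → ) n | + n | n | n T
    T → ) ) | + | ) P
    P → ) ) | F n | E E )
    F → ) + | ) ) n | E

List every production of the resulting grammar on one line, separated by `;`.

E → ) n | + n | n | n T; T → ) ) | + | ) P; P → ) ) | F n | E E ); F → ) n | + n | n | n T | ) + | ) ) n

Unit pairs: F ⇒* {E}.
Replace each nonterminal's rules with the union of the non-unit rules of every nonterminal it unit-derives.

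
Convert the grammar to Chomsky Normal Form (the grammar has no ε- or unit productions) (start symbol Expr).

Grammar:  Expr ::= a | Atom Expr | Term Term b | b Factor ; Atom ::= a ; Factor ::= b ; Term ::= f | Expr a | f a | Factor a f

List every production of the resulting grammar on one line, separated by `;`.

Introduce a nonterminal for each terminal appearing in a rule of length ≥ 2: X1 → b, X2 → a, X3 → f.
Binarize each right-hand side of length ≥ 3 by chaining fresh nonterminals (Y1, Y2, …): affected rules were Expr → Term Term X1; Term → Factor X2 X3.

Expr ::= a | Atom Expr | Term Y1 | X1 Factor; Atom ::= a; Factor ::= b; Term ::= f | Expr X2 | X3 X2 | Factor Y2; X1 ::= b; X2 ::= a; X3 ::= f; Y1 ::= Term X1; Y2 ::= X2 X3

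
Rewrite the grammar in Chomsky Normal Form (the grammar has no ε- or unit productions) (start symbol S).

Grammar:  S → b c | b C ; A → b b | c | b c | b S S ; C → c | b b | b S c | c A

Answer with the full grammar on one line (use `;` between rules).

Introduce a nonterminal for each terminal appearing in a rule of length ≥ 2: X1 → b, X2 → c.
Binarize each right-hand side of length ≥ 3 by chaining fresh nonterminals (Y1, Y2, …): affected rules were A → X1 S S; C → X1 S X2.

S → X1 X2 | X1 C; A → X1 X1 | c | X1 X2 | X1 Y1; C → c | X1 X1 | X1 Y2 | X2 A; X1 → b; X2 → c; Y1 → S S; Y2 → S X2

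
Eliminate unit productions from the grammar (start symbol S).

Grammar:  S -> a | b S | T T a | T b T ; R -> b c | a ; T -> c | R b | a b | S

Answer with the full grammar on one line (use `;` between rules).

S -> a | b S | T T a | T b T; R -> b c | a; T -> a | b S | T T a | T b T | c | R b | a b

Unit pairs: T ⇒* {S}.
For every A with A ⇒* B via unit rules, add B's non-unit alternatives to A; then delete every rule of the form X → Y.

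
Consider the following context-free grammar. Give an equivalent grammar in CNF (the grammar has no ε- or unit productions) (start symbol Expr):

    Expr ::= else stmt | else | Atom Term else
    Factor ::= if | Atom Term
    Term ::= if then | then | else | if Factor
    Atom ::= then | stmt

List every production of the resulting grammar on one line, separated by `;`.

Introduce a nonterminal for each terminal appearing in a rule of length ≥ 2: X1 → else, X2 → stmt, X3 → if, X4 → then.
Binarize each right-hand side of length ≥ 3 by chaining fresh nonterminals (Y1, Y2, …): affected rules were Expr → Atom Term X1.

Expr ::= X1 X2 | else | Atom Y1; Factor ::= if | Atom Term; Term ::= X3 X4 | then | else | X3 Factor; Atom ::= then | stmt; X1 ::= else; X2 ::= stmt; X3 ::= if; X4 ::= then; Y1 ::= Term X1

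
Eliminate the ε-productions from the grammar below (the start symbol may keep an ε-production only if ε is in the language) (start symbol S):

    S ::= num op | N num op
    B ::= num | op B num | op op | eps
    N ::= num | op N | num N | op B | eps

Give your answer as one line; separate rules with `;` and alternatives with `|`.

The nullable symbols are {B, N}.
ε ∉ L(G), so no ε-production is kept.
For each production, add variants omitting each subset of nullable occurrences: B → op B num gives op B num | op num. N → op N gives op N | op.

S ::= num op | N num op; B ::= num | op B num | op num | op op; N ::= num | op N | op | num N | op B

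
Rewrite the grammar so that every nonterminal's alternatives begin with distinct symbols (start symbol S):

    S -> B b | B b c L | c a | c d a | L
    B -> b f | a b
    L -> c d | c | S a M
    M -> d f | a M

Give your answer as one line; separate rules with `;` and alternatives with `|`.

S -> L | B b S' | c S''; B -> b f | a b; L -> S a M | c L'; M -> d f | a M; S' -> eps | c L; S'' -> a | d a; L' -> d | eps

S has alternatives sharing prefix 'B b': factor to S → B b S' with S' → ε | c L.
S has alternatives sharing prefix 'c': factor to S → c S'' with S'' → a | d a.
L has alternatives sharing prefix 'c': factor to L → c L' with L' → d | ε.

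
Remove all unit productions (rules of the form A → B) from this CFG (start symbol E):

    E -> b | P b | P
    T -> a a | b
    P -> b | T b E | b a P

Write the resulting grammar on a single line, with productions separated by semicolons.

Unit pairs: E ⇒* {P}.
For every A with A ⇒* B via unit rules, add B's non-unit alternatives to A; then delete every rule of the form X → Y.

E -> b | P b | T b E | b a P; T -> a a | b; P -> b | T b E | b a P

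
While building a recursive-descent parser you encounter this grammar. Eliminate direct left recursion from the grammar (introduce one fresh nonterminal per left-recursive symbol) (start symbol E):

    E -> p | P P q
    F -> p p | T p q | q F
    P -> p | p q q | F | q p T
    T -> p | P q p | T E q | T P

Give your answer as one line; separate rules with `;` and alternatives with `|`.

E -> p | P P q; F -> p p | T p q | q F; P -> p | p q q | F | q p T; T -> p T' | P q p T'; T' -> E q T' | P T' | eps

T is directly left-recursive.
For T: α = {E q, P}, β = {p, P q p}. Rewrite as T → β T' and T' → α T' | ε.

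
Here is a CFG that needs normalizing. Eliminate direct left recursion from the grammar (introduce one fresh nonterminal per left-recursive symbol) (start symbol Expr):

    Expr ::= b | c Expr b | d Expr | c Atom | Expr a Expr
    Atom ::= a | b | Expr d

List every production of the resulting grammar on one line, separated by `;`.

Left recursion appears on Expr.
For Expr: α = {a Expr}, β = {b, c Expr b, d Expr, c Atom}. Rewrite as Expr → β Expr1 and Expr1 → α Expr1 | ε.

Expr ::= b Expr1 | c Expr b Expr1 | d Expr Expr1 | c Atom Expr1; Atom ::= a | b | Expr d; Expr1 ::= a Expr Expr1 | epsilon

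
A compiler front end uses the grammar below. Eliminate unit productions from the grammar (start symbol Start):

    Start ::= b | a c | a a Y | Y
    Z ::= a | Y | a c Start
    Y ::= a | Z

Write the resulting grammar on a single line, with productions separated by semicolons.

Start ::= a | a c Start | b | a c | a a Y; Z ::= a | a c Start; Y ::= a | a c Start

Unit pairs: Start ⇒* {Y, Z}; Y ⇒* {Z}; Z ⇒* {Y}.
Replace each nonterminal's rules with the union of the non-unit rules of every nonterminal it unit-derives.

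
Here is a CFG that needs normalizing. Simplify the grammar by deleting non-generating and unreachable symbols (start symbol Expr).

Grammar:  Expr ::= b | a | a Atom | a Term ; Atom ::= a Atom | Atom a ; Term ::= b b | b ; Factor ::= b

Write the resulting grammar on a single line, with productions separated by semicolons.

Generating nonterminals: {Expr, Factor, Term}.
Reachable from Expr after that: {Expr, Term}.
Removed useless symbols: {Atom, Factor} and every production mentioning them.

Expr ::= b | a | a Term; Term ::= b b | b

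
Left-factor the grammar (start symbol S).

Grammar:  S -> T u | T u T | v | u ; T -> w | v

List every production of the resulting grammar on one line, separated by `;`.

S -> v | u | T u S'; T -> w | v; S' -> ε | T

S has alternatives sharing prefix 'T u': factor to S → T u S' with S' → ε | T.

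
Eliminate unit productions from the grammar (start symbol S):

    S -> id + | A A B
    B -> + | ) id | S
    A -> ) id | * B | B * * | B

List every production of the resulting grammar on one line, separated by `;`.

Unit pairs: A ⇒* {B, S}; B ⇒* {S}.
For every A with A ⇒* B via unit rules, add B's non-unit alternatives to A; then delete every rule of the form X → Y.

S -> id + | A A B; B -> + | ) id | id + | A A B; A -> + | ) id | id + | A A B | * B | B * *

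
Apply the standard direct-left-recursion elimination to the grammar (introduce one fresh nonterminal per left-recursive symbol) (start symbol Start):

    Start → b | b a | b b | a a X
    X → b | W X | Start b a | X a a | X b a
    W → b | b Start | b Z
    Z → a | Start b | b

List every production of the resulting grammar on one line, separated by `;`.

Left recursion appears on X.
For X: α = {a a, b a}, β = {b, W X, Start b a}. Rewrite as X → β X1 and X1 → α X1 | ε.

Start → b | b a | b b | a a X; X → b X1 | W X X1 | Start b a X1; W → b | b Start | b Z; Z → a | Start b | b; X1 → a a X1 | b a X1 | ε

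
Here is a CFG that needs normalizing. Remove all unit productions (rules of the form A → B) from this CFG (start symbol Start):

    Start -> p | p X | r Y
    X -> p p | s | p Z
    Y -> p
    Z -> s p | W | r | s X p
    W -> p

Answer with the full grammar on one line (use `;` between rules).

Unit pairs: Z ⇒* {W}.
For every A with A ⇒* B via unit rules, add B's non-unit alternatives to A; then delete every rule of the form X → Y.

Start -> p | p X | r Y; X -> p p | s | p Z; Y -> p; Z -> s p | r | s X p | p; W -> p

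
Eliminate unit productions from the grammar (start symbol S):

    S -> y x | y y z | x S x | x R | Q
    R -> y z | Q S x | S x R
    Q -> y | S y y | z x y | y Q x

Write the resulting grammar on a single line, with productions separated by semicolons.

S -> y x | y y z | x S x | x R | y | S y y | z x y | y Q x; R -> y z | Q S x | S x R; Q -> y | S y y | z x y | y Q x

Unit pairs: S ⇒* {Q}.
For every A with A ⇒* B via unit rules, add B's non-unit alternatives to A; then delete every rule of the form X → Y.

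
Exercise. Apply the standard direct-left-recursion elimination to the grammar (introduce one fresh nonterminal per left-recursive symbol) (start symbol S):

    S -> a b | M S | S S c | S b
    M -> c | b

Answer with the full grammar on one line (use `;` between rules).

Left recursion appears on S.
For S: α = {S c, b}, β = {a b, M S}. Rewrite as S → β S' and S' → α S' | ε.

S -> a b S' | M S S'; M -> c | b; S' -> S c S' | b S' | ε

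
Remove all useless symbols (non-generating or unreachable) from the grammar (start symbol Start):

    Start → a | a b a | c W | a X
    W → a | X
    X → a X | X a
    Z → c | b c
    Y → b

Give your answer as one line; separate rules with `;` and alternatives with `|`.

Generating nonterminals: {Start, W, Y, Z}.
Reachable from Start after that: {Start, W}.
Removed useless symbols: {X, Y, Z} and every production mentioning them.

Start → a | a b a | c W; W → a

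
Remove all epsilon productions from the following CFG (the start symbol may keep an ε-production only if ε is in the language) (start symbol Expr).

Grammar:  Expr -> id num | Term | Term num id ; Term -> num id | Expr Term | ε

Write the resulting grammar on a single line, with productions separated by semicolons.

Expr -> id num | Term | Term num id | num id | ε; Term -> num id | Expr Term | Expr

Nullable set = {Expr, Term}.
ε ∈ L(G) since Expr is nullable, so keep Expr → ε.
Expand every rule over subsets of its nullable positions: Expr → Term num id gives Term num id | num id. Term → Expr Term gives Expr Term | Expr.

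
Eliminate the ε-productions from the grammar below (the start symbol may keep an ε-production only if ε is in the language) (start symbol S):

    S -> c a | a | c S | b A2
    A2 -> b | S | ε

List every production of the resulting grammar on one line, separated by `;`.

Nullable set = {A2}.
ε ∉ L(G), so no ε-production is kept.
Add the nullable-subset variants: S → b A2 gives b A2 | b.

S -> c a | a | c S | b A2 | b; A2 -> b | S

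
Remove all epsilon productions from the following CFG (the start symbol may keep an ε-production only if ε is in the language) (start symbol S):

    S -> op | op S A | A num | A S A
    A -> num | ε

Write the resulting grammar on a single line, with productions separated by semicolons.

S -> op | op S A | op S | A num | num | A S A | A S | S A; A -> num

Nullable set = {A}.
ε ∉ L(G), so no ε-production is kept.
For each production, add variants omitting each subset of nullable occurrences: S → op S A gives op S A | op S. S → A num gives A num | num. S → A S A gives A S A | A S | S A.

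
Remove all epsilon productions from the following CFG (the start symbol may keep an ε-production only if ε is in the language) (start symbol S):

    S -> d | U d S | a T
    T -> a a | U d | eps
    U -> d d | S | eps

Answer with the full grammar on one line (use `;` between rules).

The nullable symbols are {T, U}.
ε ∉ L(G), so no ε-production is kept.
Expand every rule over subsets of its nullable positions: S → U d S gives U d S | d S. S → a T gives a T | a. T → U d gives U d | d.

S -> d | U d S | d S | a T | a; T -> a a | U d | d; U -> d d | S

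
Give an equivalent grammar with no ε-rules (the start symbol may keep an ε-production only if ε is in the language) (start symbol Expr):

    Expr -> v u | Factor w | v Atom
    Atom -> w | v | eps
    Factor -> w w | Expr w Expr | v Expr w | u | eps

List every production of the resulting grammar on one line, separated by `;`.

Expr -> v u | Factor w | w | v Atom | v; Atom -> w | v; Factor -> w w | Expr w Expr | v Expr w | u

Nullable set = {Atom, Factor}.
ε ∉ L(G), so no ε-production is kept.
Add the nullable-subset variants: Expr → Factor w gives Factor w | w. Expr → v Atom gives v Atom | v.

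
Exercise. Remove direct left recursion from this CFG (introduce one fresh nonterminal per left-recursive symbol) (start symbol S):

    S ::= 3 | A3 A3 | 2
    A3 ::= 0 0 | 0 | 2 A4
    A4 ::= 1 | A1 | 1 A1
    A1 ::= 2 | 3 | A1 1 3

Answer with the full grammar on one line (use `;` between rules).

Left recursion appears on A1.
For A1: α = {1 3}, β = {2, 3}. Rewrite as A1 → β A1' and A1' → α A1' | ε.

S ::= 3 | A3 A3 | 2; A3 ::= 0 0 | 0 | 2 A4; A4 ::= 1 | A1 | 1 A1; A1 ::= 2 A1' | 3 A1'; A1' ::= 1 3 A1' | ε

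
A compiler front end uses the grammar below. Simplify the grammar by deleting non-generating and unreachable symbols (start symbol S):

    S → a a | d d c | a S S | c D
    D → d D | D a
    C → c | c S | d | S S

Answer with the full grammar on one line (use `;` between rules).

Generating nonterminals: {C, S}.
Reachable from S after that: {S}.
Removed useless symbols: {C, D} and every production mentioning them.

S → a a | d d c | a S S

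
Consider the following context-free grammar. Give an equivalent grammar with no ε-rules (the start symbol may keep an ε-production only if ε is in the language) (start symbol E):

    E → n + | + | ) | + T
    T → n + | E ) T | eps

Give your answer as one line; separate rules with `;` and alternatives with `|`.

E → n + | + | ) | + T; T → n + | E ) T | E )

Nullable nonterminals: {T}.
ε ∉ L(G), so no ε-production is kept.
Add the nullable-subset variants: T → E ) T gives E ) T | E ).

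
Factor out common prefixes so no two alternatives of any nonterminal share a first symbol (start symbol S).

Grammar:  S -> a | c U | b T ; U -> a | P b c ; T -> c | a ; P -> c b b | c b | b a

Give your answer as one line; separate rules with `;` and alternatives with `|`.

S -> a | c U | b T; U -> a | P b c; T -> c | a; P -> b a | c b P'; P' -> b | ε

P has alternatives sharing prefix 'c b': factor to P → c b P' with P' → b | ε.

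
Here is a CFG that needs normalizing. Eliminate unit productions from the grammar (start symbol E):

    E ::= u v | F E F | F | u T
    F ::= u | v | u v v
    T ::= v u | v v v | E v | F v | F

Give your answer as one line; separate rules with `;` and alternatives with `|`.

E ::= u v | F E F | u T | u | v | u v v; F ::= u | v | u v v; T ::= u | v | u v v | v u | v v v | E v | F v

Unit pairs: E ⇒* {F}; T ⇒* {F}.
For every A with A ⇒* B via unit rules, add B's non-unit alternatives to A; then delete every rule of the form X → Y.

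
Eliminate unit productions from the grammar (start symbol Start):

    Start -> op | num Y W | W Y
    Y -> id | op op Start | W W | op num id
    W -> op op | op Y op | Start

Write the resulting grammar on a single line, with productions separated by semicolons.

Start -> op | num Y W | W Y; Y -> id | op op Start | W W | op num id; W -> op | num Y W | W Y | op op | op Y op

Unit pairs: W ⇒* {Start}.
For each unit pair (A, B), copy every non-unit production of B to A, then drop all unit productions.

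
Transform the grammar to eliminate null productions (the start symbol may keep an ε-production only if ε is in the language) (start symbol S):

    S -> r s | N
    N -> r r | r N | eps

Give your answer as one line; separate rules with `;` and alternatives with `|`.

S -> r s | N | eps; N -> r r | r N | r

The nullable symbols are {N, S}.
ε ∈ L(G) since S is nullable, so keep S → ε.
Add the nullable-subset variants: N → r N gives r N | r.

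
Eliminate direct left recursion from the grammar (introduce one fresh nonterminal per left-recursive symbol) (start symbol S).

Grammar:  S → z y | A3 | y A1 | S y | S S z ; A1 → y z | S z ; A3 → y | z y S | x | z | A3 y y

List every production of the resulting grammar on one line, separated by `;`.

S → z y S' | A3 S' | y A1 S'; A1 → y z | S z; A3 → y A3' | z y S A3' | x A3' | z A3'; S' → y S' | S z S' | ε; A3' → y y A3' | ε

Directly left-recursive nonterminals: S, A3.
For S: α = {y, S z}, β = {z y, A3, y A1}. Rewrite as S → β S' and S' → α S' | ε.
For A3: α = {y y}, β = {y, z y S, x, z}. Rewrite as A3 → β A3' and A3' → α A3' | ε.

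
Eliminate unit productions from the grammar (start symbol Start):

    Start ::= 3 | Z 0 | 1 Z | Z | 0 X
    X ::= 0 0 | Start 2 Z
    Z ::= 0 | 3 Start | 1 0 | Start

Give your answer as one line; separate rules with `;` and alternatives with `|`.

Unit pairs: Start ⇒* {Z}; Z ⇒* {Start}.
For each unit pair (A, B), copy every non-unit production of B to A, then drop all unit productions.

Start ::= 0 | 3 Start | 1 0 | 3 | Z 0 | 1 Z | 0 X; X ::= 0 0 | Start 2 Z; Z ::= 0 | 3 Start | 1 0 | 3 | Z 0 | 1 Z | 0 X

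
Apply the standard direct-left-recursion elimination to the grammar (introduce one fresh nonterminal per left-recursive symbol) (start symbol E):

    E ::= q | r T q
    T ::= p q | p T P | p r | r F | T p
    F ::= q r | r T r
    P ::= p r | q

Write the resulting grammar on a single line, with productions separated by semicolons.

Left recursion appears on T.
For T: α = {p}, β = {p q, p T P, p r, r F}. Rewrite as T → β T' and T' → α T' | ε.

E ::= q | r T q; T ::= p q T' | p T P T' | p r T' | r F T'; F ::= q r | r T r; P ::= p r | q; T' ::= p T' | ε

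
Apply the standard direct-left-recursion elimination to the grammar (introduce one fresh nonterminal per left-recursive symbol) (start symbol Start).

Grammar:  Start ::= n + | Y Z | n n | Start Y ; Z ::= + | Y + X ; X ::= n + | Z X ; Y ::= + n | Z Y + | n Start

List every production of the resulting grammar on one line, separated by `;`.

Start ::= n + Start1 | Y Z Start1 | n n Start1; Z ::= + | Y + X; X ::= n + | Z X; Y ::= + n | Z Y + | n Start; Start1 ::= Y Start1 | ε

Start is directly left-recursive.
For Start: α = {Y}, β = {n +, Y Z, n n}. Rewrite as Start → β Start1 and Start1 → α Start1 | ε.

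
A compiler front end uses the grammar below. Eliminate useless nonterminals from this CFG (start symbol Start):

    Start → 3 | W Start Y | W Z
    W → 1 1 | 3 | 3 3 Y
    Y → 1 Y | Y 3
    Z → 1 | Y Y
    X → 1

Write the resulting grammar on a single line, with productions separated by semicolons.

Generating nonterminals: {Start, W, X, Z}.
Reachable from Start after that: {Start, W, Z}.
Removed useless symbols: {X, Y} and every production mentioning them.

Start → 3 | W Z; W → 1 1 | 3; Z → 1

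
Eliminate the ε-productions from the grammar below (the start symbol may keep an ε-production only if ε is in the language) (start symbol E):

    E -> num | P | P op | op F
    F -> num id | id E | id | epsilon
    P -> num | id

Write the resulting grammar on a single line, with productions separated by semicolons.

Nullable nonterminals: {F}.
ε ∉ L(G), so no ε-production is kept.
Expand every rule over subsets of its nullable positions: E → op F gives op F | op.

E -> num | P | P op | op F | op; F -> num id | id E | id; P -> num | id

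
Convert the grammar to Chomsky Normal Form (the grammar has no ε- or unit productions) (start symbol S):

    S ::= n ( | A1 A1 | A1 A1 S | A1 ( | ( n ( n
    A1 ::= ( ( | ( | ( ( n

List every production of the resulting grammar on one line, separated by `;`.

S ::= X1 X2 | A1 A1 | A1 Y1 | A1 X2 | X2 Y2; A1 ::= X2 X2 | ( | X2 Y4; X1 ::= n; X2 ::= (; Y1 ::= A1 S; Y2 ::= X1 Y3; Y3 ::= X2 X1; Y4 ::= X2 X1

Introduce a nonterminal for each terminal appearing in a rule of length ≥ 2: X1 → n, X2 → (.
Binarize each right-hand side of length ≥ 3 by chaining fresh nonterminals (Y1, Y2, …): affected rules were S → A1 A1 S; S → X2 X1 X2 X1; A1 → X2 X2 X1.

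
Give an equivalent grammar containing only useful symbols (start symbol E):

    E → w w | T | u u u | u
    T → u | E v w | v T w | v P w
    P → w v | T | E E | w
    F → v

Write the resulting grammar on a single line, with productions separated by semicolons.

E → w w | T | u u u | u; T → u | E v w | v T w | v P w; P → w v | T | E E | w

Generating nonterminals: {E, F, P, T}.
Reachable from E after that: {E, P, T}.
Removed useless symbols: {F} and every production mentioning them.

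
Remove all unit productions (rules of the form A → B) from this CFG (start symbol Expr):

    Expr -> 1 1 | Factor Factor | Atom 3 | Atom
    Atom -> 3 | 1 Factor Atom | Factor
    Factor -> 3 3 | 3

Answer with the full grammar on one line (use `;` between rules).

Unit pairs: Atom ⇒* {Factor}; Expr ⇒* {Atom, Factor}.
For each unit pair (A, B), copy every non-unit production of B to A, then drop all unit productions.

Expr -> 3 | 1 Factor Atom | 3 3 | 1 1 | Factor Factor | Atom 3; Atom -> 3 | 1 Factor Atom | 3 3; Factor -> 3 3 | 3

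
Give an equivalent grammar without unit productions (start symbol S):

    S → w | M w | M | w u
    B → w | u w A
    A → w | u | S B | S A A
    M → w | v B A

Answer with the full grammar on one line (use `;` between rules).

S → w | M w | w u | v B A; B → w | u w A; A → w | u | S B | S A A; M → w | v B A

Unit pairs: S ⇒* {M}.
For each unit pair (A, B), copy every non-unit production of B to A, then drop all unit productions.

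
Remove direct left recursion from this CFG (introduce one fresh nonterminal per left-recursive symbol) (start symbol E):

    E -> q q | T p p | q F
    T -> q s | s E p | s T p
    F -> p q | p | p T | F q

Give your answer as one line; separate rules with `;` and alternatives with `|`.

Left recursion appears on F.
For F: α = {q}, β = {p q, p, p T}. Rewrite as F → β F' and F' → α F' | ε.

E -> q q | T p p | q F; T -> q s | s E p | s T p; F -> p q F' | p F' | p T F'; F' -> q F' | ε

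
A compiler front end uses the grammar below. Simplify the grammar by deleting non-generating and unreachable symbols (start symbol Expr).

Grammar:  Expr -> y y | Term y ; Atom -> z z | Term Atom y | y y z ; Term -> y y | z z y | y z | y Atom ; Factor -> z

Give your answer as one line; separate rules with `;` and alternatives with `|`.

Expr -> y y | Term y; Atom -> z z | Term Atom y | y y z; Term -> y y | z z y | y z | y Atom

Generating nonterminals: {Atom, Expr, Factor, Term}.
Reachable from Expr after that: {Atom, Expr, Term}.
Removed useless symbols: {Factor} and every production mentioning them.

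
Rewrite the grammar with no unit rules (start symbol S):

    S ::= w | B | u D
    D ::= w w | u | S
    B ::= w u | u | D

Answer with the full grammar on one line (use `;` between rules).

Unit pairs: B ⇒* {D, S}; D ⇒* {B, S}; S ⇒* {B, D}.
Replace each nonterminal's rules with the union of the non-unit rules of every nonterminal it unit-derives.

S ::= w u | u | w w | w | u D; D ::= w | u D | w u | u | w w; B ::= w u | u | w | u D | w w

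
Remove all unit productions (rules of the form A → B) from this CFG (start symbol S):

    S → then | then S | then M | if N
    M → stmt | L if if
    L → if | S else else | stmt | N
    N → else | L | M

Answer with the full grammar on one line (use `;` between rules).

Unit pairs: L ⇒* {M, N}; N ⇒* {L, M}.
For every A with A ⇒* B via unit rules, add B's non-unit alternatives to A; then delete every rule of the form X → Y.

S → then | then S | then M | if N; M → stmt | L if if; L → if | S else else | stmt | else | L if if; N → if | S else else | stmt | else | L if if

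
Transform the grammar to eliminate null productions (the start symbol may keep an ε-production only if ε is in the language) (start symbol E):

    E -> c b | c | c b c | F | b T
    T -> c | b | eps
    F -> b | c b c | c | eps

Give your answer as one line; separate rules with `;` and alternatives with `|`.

Nullable nonterminals: {E, F, T}.
ε ∈ L(G) since E is nullable, so keep E → ε.
For each production, add variants omitting each subset of nullable occurrences: E → b T gives b T | b.

E -> c b | c | c b c | F | b T | b | eps; T -> c | b; F -> b | c b c | c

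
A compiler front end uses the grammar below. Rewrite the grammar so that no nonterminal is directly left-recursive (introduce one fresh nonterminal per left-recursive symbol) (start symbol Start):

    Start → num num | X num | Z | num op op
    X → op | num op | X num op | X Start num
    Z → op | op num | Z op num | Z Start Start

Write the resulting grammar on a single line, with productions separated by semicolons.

Left recursion appears on X, Z.
For X: α = {num op, Start num}, β = {op, num op}. Rewrite as X → β X1 and X1 → α X1 | ε.
For Z: α = {op num, Start Start}, β = {op, op num}. Rewrite as Z → β Z1 and Z1 → α Z1 | ε.

Start → num num | X num | Z | num op op; X → op X1 | num op X1; Z → op Z1 | op num Z1; X1 → num op X1 | Start num X1 | ε; Z1 → op num Z1 | Start Start Z1 | ε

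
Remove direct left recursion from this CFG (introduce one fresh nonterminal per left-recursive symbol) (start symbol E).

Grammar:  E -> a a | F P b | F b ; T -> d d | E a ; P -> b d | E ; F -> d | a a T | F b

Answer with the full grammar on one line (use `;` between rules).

F is directly left-recursive.
For F: α = {b}, β = {d, a a T}. Rewrite as F → β F' and F' → α F' | ε.

E -> a a | F P b | F b; T -> d d | E a; P -> b d | E; F -> d F' | a a T F'; F' -> b F' | epsilon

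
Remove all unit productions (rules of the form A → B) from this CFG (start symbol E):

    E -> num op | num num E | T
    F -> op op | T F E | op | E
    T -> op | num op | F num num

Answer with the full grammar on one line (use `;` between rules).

E -> num op | num num E | op | F num num; F -> num op | num num E | op op | T F E | op | F num num; T -> op | num op | F num num

Unit pairs: E ⇒* {T}; F ⇒* {E, T}.
For every A with A ⇒* B via unit rules, add B's non-unit alternatives to A; then delete every rule of the form X → Y.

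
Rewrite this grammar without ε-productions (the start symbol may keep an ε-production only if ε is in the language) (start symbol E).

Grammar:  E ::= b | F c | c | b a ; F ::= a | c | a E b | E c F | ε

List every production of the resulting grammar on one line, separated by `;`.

The nullable symbols are {F}.
ε ∉ L(G), so no ε-production is kept.
Add the nullable-subset variants: E → F c gives F c | c. F → E c F gives E c F | E c.

E ::= b | F c | c | b a; F ::= a | c | a E b | E c F | E c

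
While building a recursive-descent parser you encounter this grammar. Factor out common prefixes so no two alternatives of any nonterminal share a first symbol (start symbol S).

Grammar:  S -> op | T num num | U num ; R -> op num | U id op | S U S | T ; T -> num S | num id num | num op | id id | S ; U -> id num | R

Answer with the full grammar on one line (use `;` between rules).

S -> op | T num num | U num; R -> op num | U id op | S U S | T; T -> id id | S | num T'; U -> id num | R; T' -> S | id num | op

T has alternatives sharing prefix 'num': factor to T → num T' with T' → S | id num | op.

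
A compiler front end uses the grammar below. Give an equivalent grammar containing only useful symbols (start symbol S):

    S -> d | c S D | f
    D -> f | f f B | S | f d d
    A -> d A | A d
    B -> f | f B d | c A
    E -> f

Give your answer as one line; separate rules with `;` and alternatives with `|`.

S -> d | c S D | f; D -> f | f f B | S | f d d; B -> f | f B d

Generating nonterminals: {B, D, E, S}.
Reachable from S after that: {B, D, S}.
Removed useless symbols: {A, E} and every production mentioning them.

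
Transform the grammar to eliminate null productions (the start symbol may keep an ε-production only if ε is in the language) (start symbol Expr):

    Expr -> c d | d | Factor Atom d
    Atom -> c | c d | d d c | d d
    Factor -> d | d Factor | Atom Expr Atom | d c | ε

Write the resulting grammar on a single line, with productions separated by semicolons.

Expr -> c d | d | Factor Atom d | Atom d; Atom -> c | c d | d d c | d d; Factor -> d | d Factor | Atom Expr Atom | d c

Nullable nonterminals: {Factor}.
ε ∉ L(G), so no ε-production is kept.
For each production, add variants omitting each subset of nullable occurrences: Expr → Factor Atom d gives Factor Atom d | Atom d.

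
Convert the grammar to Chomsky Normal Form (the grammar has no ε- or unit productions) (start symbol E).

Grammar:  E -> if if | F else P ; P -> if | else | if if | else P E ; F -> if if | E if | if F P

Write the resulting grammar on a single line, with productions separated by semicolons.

Introduce a nonterminal for each terminal appearing in a rule of length ≥ 2: X1 → if, X2 → else.
Binarize each right-hand side of length ≥ 3 by chaining fresh nonterminals (Y1, Y2, …): affected rules were E → F X2 P; P → X2 P E; F → X1 F P.

E -> X1 X1 | F Y1; P -> if | else | X1 X1 | X2 Y2; F -> X1 X1 | E X1 | X1 Y3; X1 -> if; X2 -> else; Y1 -> X2 P; Y2 -> P E; Y3 -> F P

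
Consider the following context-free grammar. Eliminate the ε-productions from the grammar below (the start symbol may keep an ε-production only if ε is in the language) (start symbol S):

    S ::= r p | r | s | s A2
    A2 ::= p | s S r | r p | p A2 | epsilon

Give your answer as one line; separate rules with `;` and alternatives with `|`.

Nullable set = {A2}.
ε ∉ L(G), so no ε-production is kept.

S ::= r p | r | s | s A2; A2 ::= p | s S r | r p | p A2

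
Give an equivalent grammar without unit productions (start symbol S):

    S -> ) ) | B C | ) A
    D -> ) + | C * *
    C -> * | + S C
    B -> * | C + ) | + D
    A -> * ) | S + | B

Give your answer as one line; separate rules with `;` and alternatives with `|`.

S -> ) ) | B C | ) A; D -> ) + | C * *; C -> * | + S C; B -> * | C + ) | + D; A -> * | C + ) | + D | * ) | S +

Unit pairs: A ⇒* {B}.
For every A with A ⇒* B via unit rules, add B's non-unit alternatives to A; then delete every rule of the form X → Y.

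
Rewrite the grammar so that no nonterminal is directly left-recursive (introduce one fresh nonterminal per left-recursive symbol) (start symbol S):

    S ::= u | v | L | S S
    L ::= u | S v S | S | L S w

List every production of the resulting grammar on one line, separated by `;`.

Directly left-recursive nonterminals: S, L.
For S: α = {S}, β = {u, v, L}. Rewrite as S → β S' and S' → α S' | ε.
For L: α = {S w}, β = {u, S v S, S}. Rewrite as L → β L' and L' → α L' | ε.

S ::= u S' | v S' | L S'; L ::= u L' | S v S L' | S L'; S' ::= S S' | eps; L' ::= S w L' | eps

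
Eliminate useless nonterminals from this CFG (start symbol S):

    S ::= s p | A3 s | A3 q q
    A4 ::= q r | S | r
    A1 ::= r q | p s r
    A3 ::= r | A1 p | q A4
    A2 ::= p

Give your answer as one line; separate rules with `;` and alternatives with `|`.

Generating nonterminals: {A1, A2, A3, A4, S}.
Reachable from S after that: {A1, A3, A4, S}.
Removed useless symbols: {A2} and every production mentioning them.

S ::= s p | A3 s | A3 q q; A4 ::= q r | S | r; A1 ::= r q | p s r; A3 ::= r | A1 p | q A4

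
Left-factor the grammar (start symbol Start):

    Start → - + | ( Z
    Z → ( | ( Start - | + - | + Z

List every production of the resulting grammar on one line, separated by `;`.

Start → - + | ( Z; Z → ( Z1 | + Z2; Z1 → ε | Start -; Z2 → - | Z

Z has alternatives sharing prefix '(': factor to Z → ( Z1 with Z1 → ε | Start -.
Z has alternatives sharing prefix '+': factor to Z → + Z2 with Z2 → - | Z.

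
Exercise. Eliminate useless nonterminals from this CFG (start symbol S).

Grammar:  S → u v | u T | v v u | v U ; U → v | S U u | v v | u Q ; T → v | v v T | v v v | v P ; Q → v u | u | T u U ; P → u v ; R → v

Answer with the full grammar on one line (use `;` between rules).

Generating nonterminals: {P, Q, R, S, T, U}.
Reachable from S after that: {P, Q, S, T, U}.
Removed useless symbols: {R} and every production mentioning them.

S → u v | u T | v v u | v U; U → v | S U u | v v | u Q; T → v | v v T | v v v | v P; Q → v u | u | T u U; P → u v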